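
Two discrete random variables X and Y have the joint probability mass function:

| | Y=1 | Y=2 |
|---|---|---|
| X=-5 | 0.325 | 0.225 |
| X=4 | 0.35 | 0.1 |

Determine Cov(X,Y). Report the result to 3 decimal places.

-0.416

E[X] = -0.95,  E[Y] = 1.325
E[XY] = -1.675
Cov(X,Y) = E[XY] − E[X]E[Y] = -1.675 − (-0.95)(1.325) = -0.41625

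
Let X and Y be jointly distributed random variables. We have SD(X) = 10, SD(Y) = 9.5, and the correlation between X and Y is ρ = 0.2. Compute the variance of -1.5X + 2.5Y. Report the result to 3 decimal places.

V(X) = (10)² = 100;  V(Y) = (9.5)² = 90.25
cov(X,Y) = ρ·SD(X)·SD(Y) = 0.2·10·9.5 = 19
V(-1.5X + 2.5Y) = (-1.5)²·V(X) + (2.5)²·V(Y) + 2·(-1.5)·(2.5)·cov(X,Y)
= 2.25·100 + 6.25·90.25 + -7.5·19 = 646.5625

646.563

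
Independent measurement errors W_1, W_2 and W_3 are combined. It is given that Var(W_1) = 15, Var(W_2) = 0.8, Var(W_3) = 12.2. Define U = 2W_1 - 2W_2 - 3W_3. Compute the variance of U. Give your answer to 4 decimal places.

By independence, Var(U) = (2)²Var(W_1) + (-2)²Var(W_2) + (-3)²Var(W_3)
= (2)²·15 + (-2)²·0.8 + (-3)²·12.2 = 173

173.0000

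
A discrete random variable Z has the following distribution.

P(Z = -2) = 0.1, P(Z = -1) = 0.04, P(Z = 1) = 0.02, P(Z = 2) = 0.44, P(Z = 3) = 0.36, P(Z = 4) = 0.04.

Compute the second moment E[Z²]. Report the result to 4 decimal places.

E[Z²] = (-2)²(0.1) + (-1)²(0.04) + (1)²(0.02) + (2)²(0.44) + (3)²(0.36) + (4)²(0.04) = 6.1

6.1000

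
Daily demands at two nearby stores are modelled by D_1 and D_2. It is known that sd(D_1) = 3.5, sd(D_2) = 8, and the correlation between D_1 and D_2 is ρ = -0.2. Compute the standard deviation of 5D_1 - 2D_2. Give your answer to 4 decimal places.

25.9663

Var(D_1) = (3.5)² = 12.25;  Var(D_2) = (8)² = 64
Cov(D_1,D_2) = ρ·sd(D_1)·sd(D_2) = -0.2·3.5·8 = -5.6
Var(5D_1 - 2D_2) = (5)²·Var(D_1) + (-2)²·Var(D_2) + 2·(5)·(-2)·Cov(D_1,D_2)
= 25·12.25 + 4·64 + -20·-5.6 = 674.25
sd(5D_1 - 2D_2) = √674.25 ≈ 25.9663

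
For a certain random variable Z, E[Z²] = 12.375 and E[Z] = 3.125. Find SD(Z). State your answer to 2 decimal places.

V(Z) = 12.375 − (3.125)² = 2.609375
SD(Z) = √2.609375 ≈ 1.62

1.62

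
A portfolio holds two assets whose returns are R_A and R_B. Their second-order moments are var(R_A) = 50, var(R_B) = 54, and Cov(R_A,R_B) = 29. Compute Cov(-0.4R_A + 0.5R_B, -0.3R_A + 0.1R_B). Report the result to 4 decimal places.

Cov(-0.4R_A + 0.5R_B, -0.3R_A + 0.1R_B) = (-0.4)(-0.3)var(R_A) + (0.5)(0.1)var(R_B) + [(-0.4)(0.1) + (0.5)(-0.3)]Cov(R_A,R_B)
= 0.12·50 + 0.05·54 + -0.19·29 = 3.19

3.1900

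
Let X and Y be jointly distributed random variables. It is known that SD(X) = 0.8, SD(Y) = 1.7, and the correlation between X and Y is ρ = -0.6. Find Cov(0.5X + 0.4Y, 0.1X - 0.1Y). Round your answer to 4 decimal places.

var(X) = (0.8)² = 0.64;  var(Y) = (1.7)² = 2.89
Cov(X,Y) = ρ·SD(X)·SD(Y) = -0.6·0.8·1.7 = -0.816
Cov(0.5X + 0.4Y, 0.1X - 0.1Y) = (0.5)(0.1)var(X) + (0.4)(-0.1)var(Y) + [(0.5)(-0.1) + (0.4)(0.1)]Cov(X,Y)
= 0.05·0.64 + -0.04·2.89 + -0.01·-0.816 = -0.07544

-0.0754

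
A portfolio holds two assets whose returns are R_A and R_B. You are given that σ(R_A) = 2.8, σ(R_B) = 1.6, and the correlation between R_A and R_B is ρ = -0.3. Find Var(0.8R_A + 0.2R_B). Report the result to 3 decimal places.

4.690

Var(R_A) = (2.8)² = 7.84;  Var(R_B) = (1.6)² = 2.56
Cov(R_A,R_B) = ρ·σ(R_A)·σ(R_B) = -0.3·2.8·1.6 = -1.344
Var(0.8R_A + 0.2R_B) = (0.8)²·Var(R_A) + (0.2)²·Var(R_B) + 2·(0.8)·(0.2)·Cov(R_A,R_B)
= 0.64·7.84 + 0.04·2.56 + 0.32·-1.344 = 4.68992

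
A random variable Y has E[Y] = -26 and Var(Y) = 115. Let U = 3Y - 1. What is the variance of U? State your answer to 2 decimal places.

Var(3Y - 1) = (3)²·Var(Y) = 9·115 = 1035

1035.00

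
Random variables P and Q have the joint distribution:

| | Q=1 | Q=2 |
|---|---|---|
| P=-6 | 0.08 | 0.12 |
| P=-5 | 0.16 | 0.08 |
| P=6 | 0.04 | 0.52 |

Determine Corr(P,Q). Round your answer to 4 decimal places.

0.5118

E[P] = 0.96,  E[Q] = 1.72
E[PQ] = 2.96
cov(P,Q) = E[PQ] − E[P]E[Q] = 2.96 − (0.96)(1.72) = 1.3088
V(P) = 32.4384,  V(Q) = 0.2016
ρ = 1.3088 / √(32.4384·0.2016) ≈ 0.5118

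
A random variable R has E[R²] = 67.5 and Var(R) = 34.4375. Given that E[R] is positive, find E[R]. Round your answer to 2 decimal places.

(E[R])² = E[R²] − Var(R) = 67.5 − 34.4375 = 33.0625
E[R] = √33.0625 = 5.75

5.75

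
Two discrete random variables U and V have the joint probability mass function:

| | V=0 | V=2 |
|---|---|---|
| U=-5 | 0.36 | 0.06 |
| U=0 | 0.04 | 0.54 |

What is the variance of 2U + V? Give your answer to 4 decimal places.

E[U] = -2.1,  E[V] = 1.2,  E[UV] = -0.6
var(U) = 10.5 − (-2.1)² = 6.09;  var(V) = 2.4 − (1.2)² = 0.96
Cov(U,V) = -0.6 − (-2.1)(1.2) = 1.92
var(2U + V) = (2)²·6.09 + (1)²·0.96 + 2·(2)·(1)·1.92 = 33

33.0000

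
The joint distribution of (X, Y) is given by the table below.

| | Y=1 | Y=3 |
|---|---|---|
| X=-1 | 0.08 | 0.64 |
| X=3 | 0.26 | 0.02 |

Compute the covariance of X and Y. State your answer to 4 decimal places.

E[X] = 0.12,  E[Y] = 2.32
E[XY] = -1.04
Cov(X,Y) = E[XY] − E[X]E[Y] = -1.04 − (0.12)(2.32) = -1.3184

-1.3184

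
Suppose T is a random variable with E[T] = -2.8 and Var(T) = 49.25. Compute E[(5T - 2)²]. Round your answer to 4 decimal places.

E[5T - 2] = 5·-2.8 − 2 = -16
Var(5T - 2) = (5)²·49.25 = 1231.25
E[(5T - 2)²] = Var((5T - 2)) + (E[(5T - 2)])² = 1231.25 + (-16)² = 1487.25

1487.2500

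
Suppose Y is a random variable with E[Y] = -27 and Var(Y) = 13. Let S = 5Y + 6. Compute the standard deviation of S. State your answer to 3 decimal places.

Var(5Y + 6) = (5)²·13 = 325
SD(S) = √325 ≈ 18.028

18.028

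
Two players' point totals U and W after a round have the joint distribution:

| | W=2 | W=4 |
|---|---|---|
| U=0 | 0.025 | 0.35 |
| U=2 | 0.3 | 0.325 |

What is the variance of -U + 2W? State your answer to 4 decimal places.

5.9975

E[U] = 1.25,  E[W] = 3.35,  E[UW] = 3.8
Var(U) = 2.5 − (1.25)² = 0.9375;  Var(W) = 12.1 − (3.35)² = 0.8775
Cov(U,W) = 3.8 − (1.25)(3.35) = -0.3875
Var(-U + 2W) = (-1)²·0.9375 + (2)²·0.8775 + 2·(-1)·(2)·-0.3875 = 5.9975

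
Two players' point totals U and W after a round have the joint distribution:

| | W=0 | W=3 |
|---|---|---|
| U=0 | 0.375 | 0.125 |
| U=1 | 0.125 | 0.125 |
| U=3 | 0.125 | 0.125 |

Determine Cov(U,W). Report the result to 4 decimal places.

E[U] = 1,  E[W] = 1.125
E[UW] = 1.5
Cov(U,W) = E[UW] − E[U]E[W] = 1.5 − (1)(1.125) = 0.375

0.3750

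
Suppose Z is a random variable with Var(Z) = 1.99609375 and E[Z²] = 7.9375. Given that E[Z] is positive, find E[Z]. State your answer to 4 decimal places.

2.4375

(E[Z])² = E[Z²] − Var(Z) = 7.9375 − 1.99609375 = 5.94140625
E[Z] = √5.94140625 = 2.4375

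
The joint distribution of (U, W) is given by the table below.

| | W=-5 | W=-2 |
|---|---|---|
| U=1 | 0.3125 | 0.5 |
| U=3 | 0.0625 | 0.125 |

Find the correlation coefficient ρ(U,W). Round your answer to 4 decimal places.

E[U] = 1.375,  E[W] = -3.125
E[UW] = -4.25
cov(U,W) = E[UW] − E[U]E[W] = -4.25 − (1.375)(-3.125) = 0.046875
Var(U) = 0.609375,  Var(W) = 2.109375
ρ = 0.046875 / √(0.609375·2.109375) ≈ 0.0413

0.0413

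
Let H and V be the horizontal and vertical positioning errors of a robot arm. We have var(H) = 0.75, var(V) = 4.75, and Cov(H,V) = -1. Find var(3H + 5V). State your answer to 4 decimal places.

95.5000

var(3H + 5V) = (3)²·var(H) + (5)²·var(V) + 2·(3)·(5)·Cov(H,V)
= 9·0.75 + 25·4.75 + 30·-1 = 95.5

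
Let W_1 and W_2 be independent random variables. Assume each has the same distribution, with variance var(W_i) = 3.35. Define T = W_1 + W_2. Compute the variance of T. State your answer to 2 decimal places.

6.70

By independence, var(T) = (1)²var(W_1) + (1)²var(W_2)
= (1)²·3.35 + (1)²·3.35 = 6.7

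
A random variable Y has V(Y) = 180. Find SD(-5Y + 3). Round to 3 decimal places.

67.082

V(-5Y + 3) = (-5)²·180 = 4500
SD(-5Y + 3) = √4500 ≈ 67.082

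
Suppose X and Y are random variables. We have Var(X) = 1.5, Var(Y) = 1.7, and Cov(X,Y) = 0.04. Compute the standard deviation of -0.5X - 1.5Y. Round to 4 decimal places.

Var(-0.5X - 1.5Y) = (-0.5)²·Var(X) + (-1.5)²·Var(Y) + 2·(-0.5)·(-1.5)·Cov(X,Y)
= 0.25·1.5 + 2.25·1.7 + 1.5·0.04 = 4.26
sd(-0.5X - 1.5Y) = √4.26 ≈ 2.0640

2.0640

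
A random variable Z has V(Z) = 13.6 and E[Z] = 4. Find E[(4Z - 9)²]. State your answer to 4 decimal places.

266.6000

E[4Z - 9] = 4·4 − 9 = 7
V(4Z - 9) = (4)²·13.6 = 217.6
E[(4Z - 9)²] = V((4Z - 9)) + (E[(4Z - 9)])² = 217.6 + (7)² = 266.6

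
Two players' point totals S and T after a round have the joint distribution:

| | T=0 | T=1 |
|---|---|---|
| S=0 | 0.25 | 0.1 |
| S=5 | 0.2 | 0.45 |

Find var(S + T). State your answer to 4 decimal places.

E[S] = 3.25,  E[T] = 0.55,  E[ST] = 2.25
var(S) = 16.25 − (3.25)² = 5.6875;  var(T) = 0.55 − (0.55)² = 0.2475
Cov(S,T) = 2.25 − (3.25)(0.55) = 0.4625
var(S + T) = (1)²·5.6875 + (1)²·0.2475 + 2·(1)·(1)·0.4625 = 6.86

6.8600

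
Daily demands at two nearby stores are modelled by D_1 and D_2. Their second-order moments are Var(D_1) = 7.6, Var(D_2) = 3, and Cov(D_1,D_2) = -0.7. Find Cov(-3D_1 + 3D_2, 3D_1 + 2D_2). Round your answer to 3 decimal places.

Cov(-3D_1 + 3D_2, 3D_1 + 2D_2) = (-3)(3)Var(D_1) + (3)(2)Var(D_2) + [(-3)(2) + (3)(3)]Cov(D_1,D_2)
= -9·7.6 + 6·3 + 3·-0.7 = -52.5

-52.500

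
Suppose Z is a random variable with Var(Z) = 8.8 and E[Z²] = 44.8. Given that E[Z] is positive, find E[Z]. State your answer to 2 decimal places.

(E[Z])² = E[Z²] − Var(Z) = 44.8 − 8.8 = 36
E[Z] = √36 = 6

6.00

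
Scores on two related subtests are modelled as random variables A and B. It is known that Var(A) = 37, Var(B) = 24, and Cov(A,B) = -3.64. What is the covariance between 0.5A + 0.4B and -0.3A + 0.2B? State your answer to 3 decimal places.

-3.557

Cov(0.5A + 0.4B, -0.3A + 0.2B) = (0.5)(-0.3)Var(A) + (0.4)(0.2)Var(B) + [(0.5)(0.2) + (0.4)(-0.3)]Cov(A,B)
= -0.15·37 + 0.08·24 + -0.02·-3.64 = -3.5572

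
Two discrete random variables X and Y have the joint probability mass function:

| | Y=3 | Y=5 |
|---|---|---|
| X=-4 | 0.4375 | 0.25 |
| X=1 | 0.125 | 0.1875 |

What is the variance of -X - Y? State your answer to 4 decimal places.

E[X] = -2.4375,  E[Y] = 3.875,  E[XY] = -8.9375
Var(X) = 11.3125 − (-2.4375)² = 5.37109375;  Var(Y) = 16 − (3.875)² = 0.984375
cov(X,Y) = -8.9375 − (-2.4375)(3.875) = 0.5078125
Var(-X - Y) = (-1)²·5.37109375 + (-1)²·0.984375 + 2·(-1)·(-1)·0.5078125 = 7.37109375

7.3711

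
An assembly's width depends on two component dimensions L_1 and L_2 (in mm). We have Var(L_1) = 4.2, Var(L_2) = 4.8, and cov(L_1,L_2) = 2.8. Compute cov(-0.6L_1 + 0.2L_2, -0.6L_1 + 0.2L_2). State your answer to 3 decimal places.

cov(-0.6L_1 + 0.2L_2, -0.6L_1 + 0.2L_2) = (-0.6)(-0.6)Var(L_1) + (0.2)(0.2)Var(L_2) + [(-0.6)(0.2) + (0.2)(-0.6)]cov(L_1,L_2)
= 0.36·4.2 + 0.04·4.8 + -0.24·2.8 = 1.032

1.032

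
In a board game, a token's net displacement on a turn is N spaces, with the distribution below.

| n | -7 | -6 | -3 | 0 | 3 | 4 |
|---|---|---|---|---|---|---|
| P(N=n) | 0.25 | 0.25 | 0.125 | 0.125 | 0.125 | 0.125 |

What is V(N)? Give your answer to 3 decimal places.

17.938

E[N] = (-7)(0.25) + (-6)(0.25) + (-3)(0.125) + (0)(0.125) + (3)(0.125) + (4)(0.125) = -2.75
E[N²] = (-7)²(0.25) + (-6)²(0.25) + (-3)²(0.125) + (0)²(0.125) + (3)²(0.125) + (4)²(0.125) = 25.5
V(N) = E[N²] − (E[N])² = 25.5 − (-2.75)² = 17.9375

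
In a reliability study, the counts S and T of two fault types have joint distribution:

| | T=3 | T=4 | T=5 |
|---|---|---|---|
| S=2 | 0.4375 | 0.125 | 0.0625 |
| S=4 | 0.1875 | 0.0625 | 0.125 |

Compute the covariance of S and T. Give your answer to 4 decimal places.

E[S] = 2.75,  E[T] = 3.5625
E[ST] = 10
Cov(S,T) = E[ST] − E[S]E[T] = 10 − (2.75)(3.5625) = 0.203125

0.2031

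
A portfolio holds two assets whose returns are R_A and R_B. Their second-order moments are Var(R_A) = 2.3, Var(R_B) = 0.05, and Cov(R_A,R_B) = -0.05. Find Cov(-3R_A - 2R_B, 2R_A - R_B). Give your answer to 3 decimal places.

Cov(-3R_A - 2R_B, 2R_A - R_B) = (-3)(2)Var(R_A) + (-2)(-1)Var(R_B) + [(-3)(-1) + (-2)(2)]Cov(R_A,R_B)
= -6·2.3 + 2·0.05 + -1·-0.05 = -13.65

-13.650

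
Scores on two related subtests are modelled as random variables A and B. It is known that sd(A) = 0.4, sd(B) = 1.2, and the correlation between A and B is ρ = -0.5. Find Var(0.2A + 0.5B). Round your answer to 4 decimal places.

0.3184

Var(A) = (0.4)² = 0.16;  Var(B) = (1.2)² = 1.44
Cov(A,B) = ρ·sd(A)·sd(B) = -0.5·0.4·1.2 = -0.24
Var(0.2A + 0.5B) = (0.2)²·Var(A) + (0.5)²·Var(B) + 2·(0.2)·(0.5)·Cov(A,B)
= 0.04·0.16 + 0.25·1.44 + 0.2·-0.24 = 0.3184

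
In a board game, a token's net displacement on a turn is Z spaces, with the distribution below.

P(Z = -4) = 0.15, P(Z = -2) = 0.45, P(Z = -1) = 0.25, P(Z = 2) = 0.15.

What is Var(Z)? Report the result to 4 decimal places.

2.9475

E[Z] = (-4)(0.15) + (-2)(0.45) + (-1)(0.25) + (2)(0.15) = -1.45
E[Z²] = (-4)²(0.15) + (-2)²(0.45) + (-1)²(0.25) + (2)²(0.15) = 5.05
Var(Z) = E[Z²] − (E[Z])² = 5.05 − (-1.45)² = 2.9475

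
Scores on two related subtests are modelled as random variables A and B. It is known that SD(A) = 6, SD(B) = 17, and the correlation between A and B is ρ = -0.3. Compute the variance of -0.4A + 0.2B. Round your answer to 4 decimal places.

V(A) = (6)² = 36;  V(B) = (17)² = 289
Cov(A,B) = ρ·SD(A)·SD(B) = -0.3·6·17 = -30.6
V(-0.4A + 0.2B) = (-0.4)²·V(A) + (0.2)²·V(B) + 2·(-0.4)·(0.2)·Cov(A,B)
= 0.16·36 + 0.04·289 + -0.16·-30.6 = 22.216

22.2160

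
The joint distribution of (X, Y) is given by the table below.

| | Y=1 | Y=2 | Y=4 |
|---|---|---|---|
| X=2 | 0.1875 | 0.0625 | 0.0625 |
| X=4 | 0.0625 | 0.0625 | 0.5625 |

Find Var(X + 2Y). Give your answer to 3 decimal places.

E[X] = 3.375,  E[Y] = 3,  E[XY] = 10.875
Var(X) = 12.25 − (3.375)² = 0.859375;  Var(Y) = 10.75 − (3)² = 1.75
Cov(X,Y) = 10.875 − (3.375)(3) = 0.75
Var(X + 2Y) = (1)²·0.859375 + (2)²·1.75 + 2·(1)·(2)·0.75 = 10.859375

10.859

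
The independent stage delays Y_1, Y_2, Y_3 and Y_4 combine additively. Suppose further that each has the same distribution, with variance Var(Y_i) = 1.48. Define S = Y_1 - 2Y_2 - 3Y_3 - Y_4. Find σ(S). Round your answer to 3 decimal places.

4.712

By independence, Var(S) = (1)²Var(Y_1) + (-2)²Var(Y_2) + (-3)²Var(Y_3) + (-1)²Var(Y_4)
= (1)²·1.48 + (-2)²·1.48 + (-3)²·1.48 + (-1)²·1.48 = 22.2
σ(S) = √22.2 ≈ 4.712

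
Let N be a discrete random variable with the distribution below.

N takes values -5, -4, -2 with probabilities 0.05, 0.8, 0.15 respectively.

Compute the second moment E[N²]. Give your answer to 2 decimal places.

E[N²] = (-5)²(0.05) + (-4)²(0.8) + (-2)²(0.15) = 14.65

14.65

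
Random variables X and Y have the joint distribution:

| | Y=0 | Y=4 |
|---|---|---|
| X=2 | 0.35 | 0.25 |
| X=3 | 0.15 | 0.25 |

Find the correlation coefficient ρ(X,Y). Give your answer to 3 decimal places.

E[X] = 2.4,  E[Y] = 2
E[XY] = 5
cov(X,Y) = E[XY] − E[X]E[Y] = 5 − (2.4)(2) = 0.2
var(X) = 0.24,  var(Y) = 4
ρ = 0.2 / √(0.24·4) ≈ 0.204

0.204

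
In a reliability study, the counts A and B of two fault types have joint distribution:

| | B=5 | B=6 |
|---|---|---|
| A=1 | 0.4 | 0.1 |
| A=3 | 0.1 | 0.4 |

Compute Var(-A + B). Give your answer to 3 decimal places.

0.650

E[A] = 2,  E[B] = 5.5,  E[AB] = 11.3
Var(A) = 5 − (2)² = 1;  Var(B) = 30.5 − (5.5)² = 0.25
cov(A,B) = 11.3 − (2)(5.5) = 0.3
Var(-A + B) = (-1)²·1 + (1)²·0.25 + 2·(-1)·(1)·0.3 = 0.65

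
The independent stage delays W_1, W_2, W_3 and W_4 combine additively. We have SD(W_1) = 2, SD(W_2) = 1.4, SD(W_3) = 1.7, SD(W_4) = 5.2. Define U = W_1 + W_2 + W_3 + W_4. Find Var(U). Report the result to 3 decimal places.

Var(W_1) = 4, Var(W_2) = 1.96, Var(W_3) = 2.89, Var(W_4) = 27.04
By independence, Var(U) = (1)²Var(W_1) + (1)²Var(W_2) + (1)²Var(W_3) + (1)²Var(W_4)
= (1)²·4 + (1)²·1.96 + (1)²·2.89 + (1)²·27.04 = 35.89

35.890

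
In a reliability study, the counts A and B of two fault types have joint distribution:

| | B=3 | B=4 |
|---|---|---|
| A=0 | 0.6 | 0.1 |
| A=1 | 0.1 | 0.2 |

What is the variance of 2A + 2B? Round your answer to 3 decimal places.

2.560

E[A] = 0.3,  E[B] = 3.3,  E[AB] = 1.1
Var(A) = 0.3 − (0.3)² = 0.21;  Var(B) = 11.1 − (3.3)² = 0.21
Cov(A,B) = 1.1 − (0.3)(3.3) = 0.11
Var(2A + 2B) = (2)²·0.21 + (2)²·0.21 + 2·(2)·(2)·0.11 = 2.56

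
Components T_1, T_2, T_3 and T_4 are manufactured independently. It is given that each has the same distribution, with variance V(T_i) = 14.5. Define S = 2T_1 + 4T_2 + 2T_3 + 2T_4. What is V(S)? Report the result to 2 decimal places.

By independence, V(S) = (2)²V(T_1) + (4)²V(T_2) + (2)²V(T_3) + (2)²V(T_4)
= (2)²·14.5 + (4)²·14.5 + (2)²·14.5 + (2)²·14.5 = 406

406.00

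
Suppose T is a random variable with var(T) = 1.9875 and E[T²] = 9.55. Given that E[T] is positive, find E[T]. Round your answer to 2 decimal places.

2.75

(E[T])² = E[T²] − var(T) = 9.55 − 1.9875 = 7.5625
E[T] = √7.5625 = 2.75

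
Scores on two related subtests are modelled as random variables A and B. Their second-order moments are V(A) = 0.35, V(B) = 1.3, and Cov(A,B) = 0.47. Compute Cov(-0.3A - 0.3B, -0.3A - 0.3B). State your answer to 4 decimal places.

0.2331

Cov(-0.3A - 0.3B, -0.3A - 0.3B) = (-0.3)(-0.3)V(A) + (-0.3)(-0.3)V(B) + [(-0.3)(-0.3) + (-0.3)(-0.3)]Cov(A,B)
= 0.09·0.35 + 0.09·1.3 + 0.18·0.47 = 0.2331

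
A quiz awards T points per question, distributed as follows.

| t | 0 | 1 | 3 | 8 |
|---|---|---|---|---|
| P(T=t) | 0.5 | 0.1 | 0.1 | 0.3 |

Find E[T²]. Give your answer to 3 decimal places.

20.200

E[T²] = (0)²(0.5) + (1)²(0.1) + (3)²(0.1) + (8)²(0.3) = 20.2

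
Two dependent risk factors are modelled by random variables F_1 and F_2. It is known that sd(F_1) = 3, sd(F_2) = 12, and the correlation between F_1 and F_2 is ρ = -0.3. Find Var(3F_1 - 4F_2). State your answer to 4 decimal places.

Var(F_1) = (3)² = 9;  Var(F_2) = (12)² = 144
cov(F_1,F_2) = ρ·sd(F_1)·sd(F_2) = -0.3·3·12 = -10.8
Var(3F_1 - 4F_2) = (3)²·Var(F_1) + (-4)²·Var(F_2) + 2·(3)·(-4)·cov(F_1,F_2)
= 9·9 + 16·144 + -24·-10.8 = 2644.2

2644.2000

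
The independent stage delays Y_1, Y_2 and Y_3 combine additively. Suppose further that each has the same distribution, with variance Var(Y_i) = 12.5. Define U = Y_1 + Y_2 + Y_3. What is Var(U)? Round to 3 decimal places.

37.500

By independence, Var(U) = (1)²Var(Y_1) + (1)²Var(Y_2) + (1)²Var(Y_3)
= (1)²·12.5 + (1)²·12.5 + (1)²·12.5 = 37.5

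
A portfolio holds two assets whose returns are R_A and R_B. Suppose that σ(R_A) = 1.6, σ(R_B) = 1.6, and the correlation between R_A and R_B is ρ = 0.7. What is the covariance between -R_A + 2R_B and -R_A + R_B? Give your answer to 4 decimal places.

2.3040

V(R_A) = (1.6)² = 2.56;  V(R_B) = (1.6)² = 2.56
cov(R_A,R_B) = ρ·σ(R_A)·σ(R_B) = 0.7·1.6·1.6 = 1.792
cov(-R_A + 2R_B, -R_A + R_B) = (-1)(-1)V(R_A) + (2)(1)V(R_B) + [(-1)(1) + (2)(-1)]cov(R_A,R_B)
= 1·2.56 + 2·2.56 + -3·1.792 = 2.304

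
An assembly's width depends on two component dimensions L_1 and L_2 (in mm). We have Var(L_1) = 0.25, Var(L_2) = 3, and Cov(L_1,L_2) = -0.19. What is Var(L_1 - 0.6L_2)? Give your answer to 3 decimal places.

Var(L_1 - 0.6L_2) = (1)²·Var(L_1) + (-0.6)²·Var(L_2) + 2·(1)·(-0.6)·Cov(L_1,L_2)
= 1·0.25 + 0.36·3 + -1.2·-0.19 = 1.558

1.558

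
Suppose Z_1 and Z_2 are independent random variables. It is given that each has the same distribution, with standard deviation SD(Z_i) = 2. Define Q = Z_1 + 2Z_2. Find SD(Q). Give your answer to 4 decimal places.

4.4721

Var(Z_i) = (2)² = 4
By independence, Var(Q) = (1)²Var(Z_1) + (2)²Var(Z_2)
= (1)²·4 + (2)²·4 = 20
SD(Q) = √20 ≈ 4.4721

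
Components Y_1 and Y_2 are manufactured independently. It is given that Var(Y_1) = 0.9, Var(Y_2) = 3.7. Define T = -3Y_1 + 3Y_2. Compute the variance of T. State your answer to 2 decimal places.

By independence, Var(T) = (-3)²Var(Y_1) + (3)²Var(Y_2)
= (-3)²·0.9 + (3)²·3.7 = 41.4

41.40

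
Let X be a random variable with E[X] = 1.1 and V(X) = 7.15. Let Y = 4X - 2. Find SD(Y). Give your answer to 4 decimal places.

10.6958

V(4X - 2) = (4)²·7.15 = 114.4
SD(Y) = √114.4 ≈ 10.6958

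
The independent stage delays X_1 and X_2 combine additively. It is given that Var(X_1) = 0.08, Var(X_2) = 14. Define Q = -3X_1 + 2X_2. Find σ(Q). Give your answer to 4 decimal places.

By independence, Var(Q) = (-3)²Var(X_1) + (2)²Var(X_2)
= (-3)²·0.08 + (2)²·14 = 56.72
σ(Q) = √56.72 ≈ 7.5313

7.5313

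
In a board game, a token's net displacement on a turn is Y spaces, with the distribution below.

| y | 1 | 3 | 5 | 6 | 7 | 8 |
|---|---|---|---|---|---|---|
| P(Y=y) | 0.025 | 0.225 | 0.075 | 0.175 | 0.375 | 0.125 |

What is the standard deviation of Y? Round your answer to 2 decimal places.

1.88

E[Y] = (1)(0.025) + (3)(0.225) + (5)(0.075) + (6)(0.175) + (7)(0.375) + (8)(0.125) = 5.75
E[Y²] = (1)²(0.025) + (3)²(0.225) + (5)²(0.075) + (6)²(0.175) + (7)²(0.375) + (8)²(0.125) = 36.6
V(Y) = E[Y²] − (E[Y])² = 36.6 − (5.75)² = 3.5375
σ(Y) = √3.5375 ≈ 1.88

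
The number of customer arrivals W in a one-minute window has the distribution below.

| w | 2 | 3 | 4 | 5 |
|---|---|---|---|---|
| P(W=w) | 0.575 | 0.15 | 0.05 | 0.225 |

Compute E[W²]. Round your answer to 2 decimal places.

10.08

E[W²] = (2)²(0.575) + (3)²(0.15) + (4)²(0.05) + (5)²(0.225) = 10.075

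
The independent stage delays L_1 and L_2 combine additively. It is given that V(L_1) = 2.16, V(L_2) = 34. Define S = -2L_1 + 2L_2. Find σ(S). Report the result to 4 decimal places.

12.0266

By independence, V(S) = (-2)²V(L_1) + (2)²V(L_2)
= (-2)²·2.16 + (2)²·34 = 144.64
σ(S) = √144.64 ≈ 12.0266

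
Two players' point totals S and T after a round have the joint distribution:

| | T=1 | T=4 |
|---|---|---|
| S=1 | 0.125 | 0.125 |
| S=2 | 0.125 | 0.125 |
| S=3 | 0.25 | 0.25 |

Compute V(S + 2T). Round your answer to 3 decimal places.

9.688

E[S] = 2.25,  E[T] = 2.5,  E[ST] = 5.625
V(S) = 5.75 − (2.25)² = 0.6875;  V(T) = 8.5 − (2.5)² = 2.25
cov(S,T) = 5.625 − (2.25)(2.5) = 0
V(S + 2T) = (1)²·0.6875 + (2)²·2.25 + 2·(1)·(2)·0 = 9.6875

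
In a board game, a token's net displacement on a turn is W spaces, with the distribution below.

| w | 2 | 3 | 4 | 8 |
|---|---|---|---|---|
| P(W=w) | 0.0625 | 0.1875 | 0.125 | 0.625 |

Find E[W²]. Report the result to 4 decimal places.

43.9375

E[W²] = (2)²(0.0625) + (3)²(0.1875) + (4)²(0.125) + (8)²(0.625) = 43.9375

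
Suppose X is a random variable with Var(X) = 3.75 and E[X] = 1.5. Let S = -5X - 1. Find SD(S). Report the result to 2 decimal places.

Var(-5X - 1) = (-5)²·3.75 = 93.75
SD(S) = √93.75 ≈ 9.68

9.68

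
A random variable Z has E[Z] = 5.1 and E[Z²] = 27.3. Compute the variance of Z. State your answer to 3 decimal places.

V(Z) = 27.3 − (5.1)² = 1.29

1.290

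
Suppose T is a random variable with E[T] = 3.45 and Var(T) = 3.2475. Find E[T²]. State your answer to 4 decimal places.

E[T²] = Var(T) + (E[T])² = 3.2475 + (3.45)² = 15.15

15.1500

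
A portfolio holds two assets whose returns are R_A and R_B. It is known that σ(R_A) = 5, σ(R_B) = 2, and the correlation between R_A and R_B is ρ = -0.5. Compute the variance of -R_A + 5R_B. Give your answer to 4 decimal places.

V(R_A) = (5)² = 25;  V(R_B) = (2)² = 4
Cov(R_A,R_B) = ρ·σ(R_A)·σ(R_B) = -0.5·5·2 = -5
V(-R_A + 5R_B) = (-1)²·V(R_A) + (5)²·V(R_B) + 2·(-1)·(5)·Cov(R_A,R_B)
= 1·25 + 25·4 + -10·-5 = 175

175.0000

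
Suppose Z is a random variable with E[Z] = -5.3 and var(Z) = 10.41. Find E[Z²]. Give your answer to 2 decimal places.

E[Z²] = var(Z) + (E[Z])² = 10.41 + (-5.3)² = 38.5

38.50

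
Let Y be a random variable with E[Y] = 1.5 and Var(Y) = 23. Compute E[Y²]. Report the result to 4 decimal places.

E[Y²] = Var(Y) + (E[Y])² = 23 + (1.5)² = 25.25

25.2500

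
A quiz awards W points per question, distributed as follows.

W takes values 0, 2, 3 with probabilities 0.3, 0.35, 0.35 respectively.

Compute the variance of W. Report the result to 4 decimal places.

E[W] = (0)(0.3) + (2)(0.35) + (3)(0.35) = 1.75
E[W²] = (0)²(0.3) + (2)²(0.35) + (3)²(0.35) = 4.55
Var(W) = E[W²] − (E[W])² = 4.55 − (1.75)² = 1.4875

1.4875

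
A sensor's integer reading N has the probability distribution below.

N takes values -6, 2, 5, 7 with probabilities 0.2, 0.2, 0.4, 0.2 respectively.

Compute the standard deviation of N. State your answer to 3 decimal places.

4.587

E[N] = (-6)(0.2) + (2)(0.2) + (5)(0.4) + (7)(0.2) = 2.6
E[N²] = (-6)²(0.2) + (2)²(0.2) + (5)²(0.4) + (7)²(0.2) = 27.8
V(N) = E[N²] − (E[N])² = 27.8 − (2.6)² = 21.04
σ(N) = √21.04 ≈ 4.587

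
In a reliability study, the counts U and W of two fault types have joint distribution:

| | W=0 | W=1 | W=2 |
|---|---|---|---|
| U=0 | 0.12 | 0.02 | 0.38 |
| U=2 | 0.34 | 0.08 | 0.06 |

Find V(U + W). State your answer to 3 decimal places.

E[U] = 0.96,  E[W] = 0.98,  E[UW] = 0.4
V(U) = 1.92 − (0.96)² = 0.9984;  V(W) = 1.86 − (0.98)² = 0.8996
Cov(U,W) = 0.4 − (0.96)(0.98) = -0.5408
V(U + W) = (1)²·0.9984 + (1)²·0.8996 + 2·(1)·(1)·-0.5408 = 0.8164

0.816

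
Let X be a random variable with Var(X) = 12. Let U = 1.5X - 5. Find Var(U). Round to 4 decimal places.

Var(1.5X - 5) = (1.5)²·Var(X) = 2.25·12 = 27

27.0000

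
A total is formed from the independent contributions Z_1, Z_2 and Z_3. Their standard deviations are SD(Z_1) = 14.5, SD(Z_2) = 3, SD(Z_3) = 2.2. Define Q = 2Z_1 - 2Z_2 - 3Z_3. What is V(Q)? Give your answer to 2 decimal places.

V(Z_1) = 210.25, V(Z_2) = 9, V(Z_3) = 4.84
By independence, V(Q) = (2)²V(Z_1) + (-2)²V(Z_2) + (-3)²V(Z_3)
= (2)²·210.25 + (-2)²·9 + (-3)²·4.84 = 920.56

920.56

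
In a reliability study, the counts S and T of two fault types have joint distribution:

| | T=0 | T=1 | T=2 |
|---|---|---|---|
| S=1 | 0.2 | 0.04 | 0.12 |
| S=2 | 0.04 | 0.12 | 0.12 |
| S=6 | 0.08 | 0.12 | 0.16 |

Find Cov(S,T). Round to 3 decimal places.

0.314

E[S] = 3.08,  E[T] = 1.08
E[ST] = 3.64
Cov(S,T) = E[ST] − E[S]E[T] = 3.64 − (3.08)(1.08) = 0.3136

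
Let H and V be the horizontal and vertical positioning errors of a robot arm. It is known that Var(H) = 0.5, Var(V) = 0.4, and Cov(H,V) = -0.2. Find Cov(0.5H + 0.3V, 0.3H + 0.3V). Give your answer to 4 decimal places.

0.0630

Cov(0.5H + 0.3V, 0.3H + 0.3V) = (0.5)(0.3)Var(H) + (0.3)(0.3)Var(V) + [(0.5)(0.3) + (0.3)(0.3)]Cov(H,V)
= 0.15·0.5 + 0.09·0.4 + 0.24·-0.2 = 0.063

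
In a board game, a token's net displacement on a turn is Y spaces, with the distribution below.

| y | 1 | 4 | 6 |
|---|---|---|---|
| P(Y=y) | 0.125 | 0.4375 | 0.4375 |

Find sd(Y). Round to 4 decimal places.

1.6202

E[Y] = (1)(0.125) + (4)(0.4375) + (6)(0.4375) = 4.5
E[Y²] = (1)²(0.125) + (4)²(0.4375) + (6)²(0.4375) = 22.875
Var(Y) = E[Y²] − (E[Y])² = 22.875 − (4.5)² = 2.625
sd(Y) = √2.625 ≈ 1.6202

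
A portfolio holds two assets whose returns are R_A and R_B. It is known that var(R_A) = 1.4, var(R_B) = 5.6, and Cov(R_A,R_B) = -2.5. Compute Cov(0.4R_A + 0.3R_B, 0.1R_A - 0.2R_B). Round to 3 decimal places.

Cov(0.4R_A + 0.3R_B, 0.1R_A - 0.2R_B) = (0.4)(0.1)var(R_A) + (0.3)(-0.2)var(R_B) + [(0.4)(-0.2) + (0.3)(0.1)]Cov(R_A,R_B)
= 0.04·1.4 + -0.06·5.6 + -0.05·-2.5 = -0.155

-0.155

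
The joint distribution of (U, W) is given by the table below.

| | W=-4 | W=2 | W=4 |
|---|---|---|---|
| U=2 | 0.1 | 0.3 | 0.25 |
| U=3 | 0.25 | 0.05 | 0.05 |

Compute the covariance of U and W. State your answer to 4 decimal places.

-0.8750

E[U] = 2.35,  E[W] = 0.5
E[UW] = 0.3
Cov(U,W) = E[UW] − E[U]E[W] = 0.3 − (2.35)(0.5) = -0.875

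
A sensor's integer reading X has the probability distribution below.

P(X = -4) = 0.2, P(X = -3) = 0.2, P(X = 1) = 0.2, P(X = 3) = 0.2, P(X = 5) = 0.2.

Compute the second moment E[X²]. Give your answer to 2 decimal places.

E[X²] = (-4)²(0.2) + (-3)²(0.2) + (1)²(0.2) + (3)²(0.2) + (5)²(0.2) = 12

12.00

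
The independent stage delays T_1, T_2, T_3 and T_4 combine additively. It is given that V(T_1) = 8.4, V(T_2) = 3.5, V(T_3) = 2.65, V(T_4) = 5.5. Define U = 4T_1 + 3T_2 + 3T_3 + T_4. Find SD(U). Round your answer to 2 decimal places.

13.97

By independence, V(U) = (4)²V(T_1) + (3)²V(T_2) + (3)²V(T_3) + (1)²V(T_4)
= (4)²·8.4 + (3)²·3.5 + (3)²·2.65 + (1)²·5.5 = 195.25
SD(U) = √195.25 ≈ 13.97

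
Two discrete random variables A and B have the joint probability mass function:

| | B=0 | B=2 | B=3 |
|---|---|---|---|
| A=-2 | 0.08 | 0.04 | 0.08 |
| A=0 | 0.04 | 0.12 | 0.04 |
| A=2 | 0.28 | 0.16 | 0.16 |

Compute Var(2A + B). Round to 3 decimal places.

10.954

E[A] = 0.8,  E[B] = 1.48,  E[AB] = 0.96
Var(A) = 3.2 − (0.8)² = 2.56;  Var(B) = 3.8 − (1.48)² = 1.6096
Cov(A,B) = 0.96 − (0.8)(1.48) = -0.224
Var(2A + B) = (2)²·2.56 + (1)²·1.6096 + 2·(2)·(1)·-0.224 = 10.9536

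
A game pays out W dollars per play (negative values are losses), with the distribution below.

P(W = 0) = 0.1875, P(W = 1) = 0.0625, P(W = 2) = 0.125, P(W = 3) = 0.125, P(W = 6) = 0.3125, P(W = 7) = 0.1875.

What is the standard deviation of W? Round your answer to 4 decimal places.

2.6663

E[W] = (0)(0.1875) + (1)(0.0625) + (2)(0.125) + (3)(0.125) + (6)(0.3125) + (7)(0.1875) = 3.875
E[W²] = (0)²(0.1875) + (1)²(0.0625) + (2)²(0.125) + (3)²(0.125) + (6)²(0.3125) + (7)²(0.1875) = 22.125
Var(W) = E[W²] − (E[W])² = 22.125 − (3.875)² = 7.109375
σ(W) = √7.109375 ≈ 2.6663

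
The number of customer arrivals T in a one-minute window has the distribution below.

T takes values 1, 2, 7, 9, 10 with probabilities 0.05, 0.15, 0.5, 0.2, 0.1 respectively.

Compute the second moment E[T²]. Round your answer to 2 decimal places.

E[T²] = (1)²(0.05) + (2)²(0.15) + (7)²(0.5) + (9)²(0.2) + (10)²(0.1) = 51.35

51.35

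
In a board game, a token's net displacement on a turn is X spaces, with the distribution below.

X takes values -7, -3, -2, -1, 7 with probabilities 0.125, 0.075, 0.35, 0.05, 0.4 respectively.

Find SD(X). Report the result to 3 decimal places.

E[X] = (-7)(0.125) + (-3)(0.075) + (-2)(0.35) + (-1)(0.05) + (7)(0.4) = 0.95
E[X²] = (-7)²(0.125) + (-3)²(0.075) + (-2)²(0.35) + (-1)²(0.05) + (7)²(0.4) = 27.85
var(X) = E[X²] − (E[X])² = 27.85 − (0.95)² = 26.9475
SD(X) = √26.9475 ≈ 5.191

5.191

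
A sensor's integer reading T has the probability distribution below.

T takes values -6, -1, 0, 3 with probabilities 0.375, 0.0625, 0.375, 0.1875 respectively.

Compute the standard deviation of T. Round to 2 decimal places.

E[T] = (-6)(0.375) + (-1)(0.0625) + (0)(0.375) + (3)(0.1875) = -1.75
E[T²] = (-6)²(0.375) + (-1)²(0.0625) + (0)²(0.375) + (3)²(0.1875) = 15.25
Var(T) = E[T²] − (E[T])² = 15.25 − (-1.75)² = 12.1875
σ(T) = √12.1875 ≈ 3.49

3.49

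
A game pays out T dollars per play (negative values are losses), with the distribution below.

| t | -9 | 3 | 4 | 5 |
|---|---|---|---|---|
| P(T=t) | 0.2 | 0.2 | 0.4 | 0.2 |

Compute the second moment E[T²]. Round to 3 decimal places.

29.400

E[T²] = (-9)²(0.2) + (3)²(0.2) + (4)²(0.4) + (5)²(0.2) = 29.4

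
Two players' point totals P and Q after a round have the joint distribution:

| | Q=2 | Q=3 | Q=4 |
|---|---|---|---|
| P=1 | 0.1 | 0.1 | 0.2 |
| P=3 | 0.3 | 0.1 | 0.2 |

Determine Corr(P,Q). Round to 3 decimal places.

-0.228

E[P] = 2.2,  E[Q] = 3
E[PQ] = 6.4
Cov(P,Q) = E[PQ] − E[P]E[Q] = 6.4 − (2.2)(3) = -0.2
V(P) = 0.96,  V(Q) = 0.8
ρ = -0.2 / √(0.96·0.8) ≈ -0.228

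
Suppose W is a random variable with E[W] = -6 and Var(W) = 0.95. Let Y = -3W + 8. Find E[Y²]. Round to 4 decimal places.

684.5500

E[-3W + 8] = -3·-6 + 8 = 26
Var(-3W + 8) = (-3)²·0.95 = 8.55
E[Y²] = Var(Y) + (E[Y])² = 8.55 + (26)² = 684.55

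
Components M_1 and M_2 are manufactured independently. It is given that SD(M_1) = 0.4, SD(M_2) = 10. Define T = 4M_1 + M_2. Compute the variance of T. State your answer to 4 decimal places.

var(M_1) = 0.16, var(M_2) = 100
By independence, var(T) = (4)²var(M_1) + (1)²var(M_2)
= (4)²·0.16 + (1)²·100 = 102.56

102.5600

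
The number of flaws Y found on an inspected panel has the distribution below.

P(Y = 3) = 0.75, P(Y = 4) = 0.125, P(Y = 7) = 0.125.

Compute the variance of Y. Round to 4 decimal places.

1.7344

E[Y] = (3)(0.75) + (4)(0.125) + (7)(0.125) = 3.625
E[Y²] = (3)²(0.75) + (4)²(0.125) + (7)²(0.125) = 14.875
Var(Y) = E[Y²] − (E[Y])² = 14.875 − (3.625)² = 1.734375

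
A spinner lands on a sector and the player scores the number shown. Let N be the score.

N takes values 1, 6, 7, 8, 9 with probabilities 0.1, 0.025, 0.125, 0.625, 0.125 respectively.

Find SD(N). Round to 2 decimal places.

2.17

E[N] = (1)(0.1) + (6)(0.025) + (7)(0.125) + (8)(0.625) + (9)(0.125) = 7.25
E[N²] = (1)²(0.1) + (6)²(0.025) + (7)²(0.125) + (8)²(0.625) + (9)²(0.125) = 57.25
Var(N) = E[N²] − (E[N])² = 57.25 − (7.25)² = 4.6875
SD(N) = √4.6875 ≈ 2.17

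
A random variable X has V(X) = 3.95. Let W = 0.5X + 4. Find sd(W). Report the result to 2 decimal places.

0.99

V(0.5X + 4) = (0.5)²·3.95 = 0.9875
sd(W) = √0.9875 ≈ 0.99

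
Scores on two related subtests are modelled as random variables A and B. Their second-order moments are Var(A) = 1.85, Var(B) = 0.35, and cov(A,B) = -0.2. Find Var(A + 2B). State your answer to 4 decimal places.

2.4500

Var(A + 2B) = (1)²·Var(A) + (2)²·Var(B) + 2·(1)·(2)·cov(A,B)
= 1·1.85 + 4·0.35 + 4·-0.2 = 2.45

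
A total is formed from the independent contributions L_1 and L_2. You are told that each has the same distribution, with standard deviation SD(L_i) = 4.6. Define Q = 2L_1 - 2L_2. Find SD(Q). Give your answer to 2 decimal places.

13.01

var(L_i) = (4.6)² = 21.16
By independence, var(Q) = (2)²var(L_1) + (-2)²var(L_2)
= (2)²·21.16 + (-2)²·21.16 = 169.28
SD(Q) = √169.28 ≈ 13.01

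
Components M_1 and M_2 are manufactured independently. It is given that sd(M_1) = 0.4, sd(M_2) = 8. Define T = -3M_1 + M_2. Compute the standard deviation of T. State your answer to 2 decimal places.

8.09

V(M_1) = 0.16, V(M_2) = 64
By independence, V(T) = (-3)²V(M_1) + (1)²V(M_2)
= (-3)²·0.16 + (1)²·64 = 65.44
sd(T) = √65.44 ≈ 8.09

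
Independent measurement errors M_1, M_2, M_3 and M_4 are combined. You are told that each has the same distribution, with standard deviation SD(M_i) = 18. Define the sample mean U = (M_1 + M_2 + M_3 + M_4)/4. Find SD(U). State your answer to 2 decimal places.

9.00

Var(M_i) = (18)² = 324
By independence, Var(U) = (0.25)²Var(M_1) + (0.25)²Var(M_2) + (0.25)²Var(M_3) + (0.25)²Var(M_4)
= (0.25)²·324 + (0.25)²·324 + (0.25)²·324 + (0.25)²·324 = 81
SD(U) = √81 ≈ 9.00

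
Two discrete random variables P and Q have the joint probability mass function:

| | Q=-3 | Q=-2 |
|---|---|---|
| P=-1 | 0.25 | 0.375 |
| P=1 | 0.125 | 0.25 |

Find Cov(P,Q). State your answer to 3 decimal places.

0.031

E[P] = -0.25,  E[Q] = -2.375
E[PQ] = 0.625
Cov(P,Q) = E[PQ] − E[P]E[Q] = 0.625 − (-0.25)(-2.375) = 0.03125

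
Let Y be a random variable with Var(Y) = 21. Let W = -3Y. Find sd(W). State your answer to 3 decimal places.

Var(-3Y) = (-3)²·21 = 189
sd(W) = √189 ≈ 13.748

13.748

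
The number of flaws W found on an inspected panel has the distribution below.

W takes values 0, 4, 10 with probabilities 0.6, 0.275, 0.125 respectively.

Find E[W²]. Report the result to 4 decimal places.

16.9000

E[W²] = (0)²(0.6) + (4)²(0.275) + (10)²(0.125) = 16.9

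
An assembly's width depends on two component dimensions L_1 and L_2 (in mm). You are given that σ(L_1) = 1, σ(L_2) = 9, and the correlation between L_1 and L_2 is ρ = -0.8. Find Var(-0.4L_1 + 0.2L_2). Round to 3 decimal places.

Var(L_1) = (1)² = 1;  Var(L_2) = (9)² = 81
Cov(L_1,L_2) = ρ·σ(L_1)·σ(L_2) = -0.8·1·9 = -7.2
Var(-0.4L_1 + 0.2L_2) = (-0.4)²·Var(L_1) + (0.2)²·Var(L_2) + 2·(-0.4)·(0.2)·Cov(L_1,L_2)
= 0.16·1 + 0.04·81 + -0.16·-7.2 = 4.552

4.552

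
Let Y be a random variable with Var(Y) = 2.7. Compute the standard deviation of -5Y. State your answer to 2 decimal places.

Var(-5Y) = (-5)²·2.7 = 67.5
SD(-5Y) = √67.5 ≈ 8.22

8.22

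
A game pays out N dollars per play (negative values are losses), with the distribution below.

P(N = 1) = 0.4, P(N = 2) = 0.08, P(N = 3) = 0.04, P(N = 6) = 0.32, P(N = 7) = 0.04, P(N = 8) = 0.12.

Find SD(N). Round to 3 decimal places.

2.738

E[N] = (1)(0.4) + (2)(0.08) + (3)(0.04) + (6)(0.32) + (7)(0.04) + (8)(0.12) = 3.84
E[N²] = (1)²(0.4) + (2)²(0.08) + (3)²(0.04) + (6)²(0.32) + (7)²(0.04) + (8)²(0.12) = 22.24
Var(N) = E[N²] − (E[N])² = 22.24 − (3.84)² = 7.4944
SD(N) = √7.4944 ≈ 2.738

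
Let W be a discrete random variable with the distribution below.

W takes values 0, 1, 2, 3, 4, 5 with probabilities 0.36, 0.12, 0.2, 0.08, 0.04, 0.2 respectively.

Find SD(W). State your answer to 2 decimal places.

1.90

E[W] = (0)(0.36) + (1)(0.12) + (2)(0.2) + (3)(0.08) + (4)(0.04) + (5)(0.2) = 1.92
E[W²] = (0)²(0.36) + (1)²(0.12) + (2)²(0.2) + (3)²(0.08) + (4)²(0.04) + (5)²(0.2) = 7.28
Var(W) = E[W²] − (E[W])² = 7.28 − (1.92)² = 3.5936
SD(W) = √3.5936 ≈ 1.90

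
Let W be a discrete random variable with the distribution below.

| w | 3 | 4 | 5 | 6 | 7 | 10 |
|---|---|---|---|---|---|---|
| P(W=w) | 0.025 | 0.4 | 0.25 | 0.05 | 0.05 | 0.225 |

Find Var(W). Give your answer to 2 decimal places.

E[W] = (3)(0.025) + (4)(0.4) + (5)(0.25) + (6)(0.05) + (7)(0.05) + (10)(0.225) = 5.825
E[W²] = (3)²(0.025) + (4)²(0.4) + (5)²(0.25) + (6)²(0.05) + (7)²(0.05) + (10)²(0.225) = 39.625
Var(W) = E[W²] − (E[W])² = 39.625 − (5.825)² = 5.694375

5.69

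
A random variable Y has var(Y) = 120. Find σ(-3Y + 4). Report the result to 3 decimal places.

32.863

var(-3Y + 4) = (-3)²·120 = 1080
σ(-3Y + 4) = √1080 ≈ 32.863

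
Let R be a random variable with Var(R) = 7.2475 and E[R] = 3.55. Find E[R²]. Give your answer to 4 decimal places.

19.8500

E[R²] = Var(R) + (E[R])² = 7.2475 + (3.55)² = 19.85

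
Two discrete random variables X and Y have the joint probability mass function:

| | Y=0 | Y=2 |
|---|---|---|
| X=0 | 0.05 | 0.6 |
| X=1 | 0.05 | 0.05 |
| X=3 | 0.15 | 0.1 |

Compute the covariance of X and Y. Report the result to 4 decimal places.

-0.5750

E[X] = 0.85,  E[Y] = 1.5
E[XY] = 0.7
Cov(X,Y) = E[XY] − E[X]E[Y] = 0.7 − (0.85)(1.5) = -0.575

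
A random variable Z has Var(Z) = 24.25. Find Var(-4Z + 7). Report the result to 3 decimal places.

Var(-4Z + 7) = (-4)²·Var(Z) = 16·24.25 = 388

388.000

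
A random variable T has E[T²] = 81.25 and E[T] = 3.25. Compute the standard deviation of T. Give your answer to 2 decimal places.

8.41

var(T) = 81.25 − (3.25)² = 70.6875
SD(T) = √70.6875 ≈ 8.41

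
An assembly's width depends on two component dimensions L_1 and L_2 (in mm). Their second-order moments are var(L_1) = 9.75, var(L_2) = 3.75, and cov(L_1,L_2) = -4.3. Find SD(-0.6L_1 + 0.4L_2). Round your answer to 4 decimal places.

var(-0.6L_1 + 0.4L_2) = (-0.6)²·var(L_1) + (0.4)²·var(L_2) + 2·(-0.6)·(0.4)·cov(L_1,L_2)
= 0.36·9.75 + 0.16·3.75 + -0.48·-4.3 = 6.174
SD(-0.6L_1 + 0.4L_2) = √6.174 ≈ 2.4848

2.4848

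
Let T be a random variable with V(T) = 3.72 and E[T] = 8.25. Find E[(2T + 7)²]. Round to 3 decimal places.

E[2T + 7] = 2·8.25 + 7 = 23.5
V(2T + 7) = (2)²·3.72 = 14.88
E[(2T + 7)²] = V((2T + 7)) + (E[(2T + 7)])² = 14.88 + (23.5)² = 567.13

567.130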